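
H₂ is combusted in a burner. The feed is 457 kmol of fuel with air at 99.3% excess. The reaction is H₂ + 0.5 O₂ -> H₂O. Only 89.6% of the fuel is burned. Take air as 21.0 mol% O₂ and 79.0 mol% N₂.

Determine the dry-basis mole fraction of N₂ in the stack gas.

Stoichiometric O₂ = 0.5 × 457 = 228.5 kmol; O₂ fed = 228.5 × 1.993 = 455.4 kmol.
N₂ fed = 455.4 × 79/21 = 1713 kmol.
Fuel reacted = 0.896 × 457 → ξ = 409.5 kmol.
Outlet (n = n₀ + ν ξ):
  H₂: 457 − 1(409.5) = 47.53
  O₂: 455.4 − 0.5(409.5) = 250.7
  N₂: 1713 (inert)
  H₂O: 0 + 1(409.5) = 409.5
Dry total = 2011 kmol; y_N₂ (dry) = 1713 / 2011 = 0.8517.

0.852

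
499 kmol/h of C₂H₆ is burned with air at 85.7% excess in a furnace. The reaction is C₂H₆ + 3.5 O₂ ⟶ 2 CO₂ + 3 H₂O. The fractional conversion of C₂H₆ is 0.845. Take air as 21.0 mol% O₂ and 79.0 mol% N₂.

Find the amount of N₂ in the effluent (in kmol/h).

Stoichiometric O₂ = 3.5 × 499 = 1746 kmol/h; O₂ fed = 1746 × 1.857 = 3243 kmol/h.
N₂ fed = 3243 × 79/21 = 12200 kmol/h.
Fuel reacted = 0.845 × 499 → ξ = 421.7 kmol/h.
Outlet (n = n₀ + ν ξ):
  C₂H₆: 499 − 1(421.7) = 77.35
  O₂: 3243 − 3.5(421.7) = 1767
  N₂: 12200 (inert)
  CO₂: 0 + 2(421.7) = 843.3
  H₂O: 0 + 3(421.7) = 1265

12200 kmol/h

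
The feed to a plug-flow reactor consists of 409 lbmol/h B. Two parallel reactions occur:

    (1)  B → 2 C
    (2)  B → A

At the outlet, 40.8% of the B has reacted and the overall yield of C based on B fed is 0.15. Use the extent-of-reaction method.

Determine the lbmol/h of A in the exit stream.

136 lbmol/h

Yield of C: 2ξ₁ / 409 = 0.15 → ξ₁ = 30.67 lbmol/h.
Conversion of B: 1ξ₁ + 1ξ₂ = 0.408 × 409 = 166.9 → ξ₂ = 136.2 lbmol/h.
Outlet amounts (n = n₀ + Σ ν·ξ):
  B: 409 − 1(30.67) − 1(136.2) = 242.1
  C: 0 + 2(30.67) = 61.35
  A: 0 + 1(136.2) = 136.2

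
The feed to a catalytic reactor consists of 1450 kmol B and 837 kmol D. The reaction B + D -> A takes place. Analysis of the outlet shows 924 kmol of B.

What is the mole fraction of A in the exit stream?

0.299

For B: n = n₀ − 1ξ → 924 = 1450 − 1ξ, giving ξ = 526 kmol.
Outlet amounts (n = n₀ + ν ξ):
  B: 1450 − 1(526) = 924
  D: 837 − 1(526) = 311
  A: 0 + 1(526) = 526
Total out = 1761 kmol; y_A = 526 / 1761 = 0.2987.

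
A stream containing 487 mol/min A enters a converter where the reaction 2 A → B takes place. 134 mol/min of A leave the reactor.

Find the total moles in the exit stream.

For A: n = n₀ − 2ξ → 134 = 487 − 2ξ, giving ξ = 176.5 mol/min.
Outlet amounts (n = n₀ + ν ξ):
  A: 487 − 2(176.5) = 134
  B: 0 + 1(176.5) = 176.5
Total out = 134 + 176.5 = 310.5 mol/min.

310 mol/min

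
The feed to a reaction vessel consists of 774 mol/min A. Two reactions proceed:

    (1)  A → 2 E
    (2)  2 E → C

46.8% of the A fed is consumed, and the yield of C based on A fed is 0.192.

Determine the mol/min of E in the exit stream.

427 mol/min

Conversion of A: A consumed = 1ξ₁ = 0.468 × 774 → ξ₁ = 362.2 mol/min.
Yield of C: 1ξ₂ / 774 = 0.192 → ξ₂ = 148.6 mol/min.
Outlet amounts (n = n₀ + Σ ν·ξ):
  A: 774 − 1(362.2) = 411.8
  E: 0 + 2(362.2) − 2(148.6) = 427.2
  C: 0 + 1(148.6) = 148.6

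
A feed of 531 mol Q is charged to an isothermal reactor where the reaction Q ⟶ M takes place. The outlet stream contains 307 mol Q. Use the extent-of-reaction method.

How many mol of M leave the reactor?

224 mol

For Q: n = n₀ − 1ξ → 307 = 531 − 1ξ, giving ξ = 224 mol.
Outlet amounts (n = n₀ + ν ξ):
  Q: 531 − 1(224) = 307
  M: 0 + 1(224) = 224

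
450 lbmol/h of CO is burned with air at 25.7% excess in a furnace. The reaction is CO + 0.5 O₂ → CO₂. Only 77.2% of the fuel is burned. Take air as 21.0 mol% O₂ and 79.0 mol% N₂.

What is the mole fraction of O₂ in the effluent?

Stoichiometric O₂ = 0.5 × 450 = 225 lbmol/h; O₂ fed = 225 × 1.257 = 282.8 lbmol/h.
N₂ fed = 282.8 × 79/21 = 1064 lbmol/h.
Fuel reacted = 0.772 × 450 → ξ = 347.4 lbmol/h.
Outlet (n = n₀ + ν ξ):
  CO: 450 − 1(347.4) = 102.6
  O₂: 282.8 − 0.5(347.4) = 109.1
  N₂: 1064 (inert)
  CO₂: 0 + 1(347.4) = 347.4
Total out = 1623 lbmol/h; y_O₂ = 109.1 / 1623 = 0.06723.

0.0672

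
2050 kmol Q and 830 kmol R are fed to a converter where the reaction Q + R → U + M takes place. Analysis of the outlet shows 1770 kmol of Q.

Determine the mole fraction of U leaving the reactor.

For Q: n = n₀ − 1ξ → 1770 = 2050 − 1ξ, giving ξ = 280 kmol.
Outlet amounts (n = n₀ + ν ξ):
  Q: 2050 − 1(280) = 1770
  R: 830 − 1(280) = 550
  U: 0 + 1(280) = 280
  M: 0 + 1(280) = 280
Total out = 2880 kmol; y_U = 280 / 2880 = 0.09722.

0.0972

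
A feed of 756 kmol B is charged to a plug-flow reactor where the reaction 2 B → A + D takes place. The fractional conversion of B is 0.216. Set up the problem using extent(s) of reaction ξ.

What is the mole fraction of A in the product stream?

0.108

B reacted = 0.216 × 756 = 163.3 kmol; ν_B = −2, so ξ = 163.3/2 = 81.65 kmol.
Outlet amounts (n = n₀ + ν ξ):
  B: 756 − 2(81.65) = 592.7
  A: 0 + 1(81.65) = 81.65
  D: 0 + 1(81.65) = 81.65
Total out = 756 kmol; y_A = 81.65 / 756 = 0.108.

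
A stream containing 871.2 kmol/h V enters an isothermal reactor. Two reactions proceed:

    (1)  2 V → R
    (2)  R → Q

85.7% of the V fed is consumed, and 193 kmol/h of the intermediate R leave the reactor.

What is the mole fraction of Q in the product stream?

Conversion of V: V consumed = 2ξ₁ = 0.857 × 871.2 → ξ₁ = 373.3 kmol/h.
R balance: n_R = 0 + 1ξ₁ − 1ξ₂ = 193 → ξ₂ = (1·373.3 − 193)/1 = 180.3 kmol/h.
Outlet amounts (n = n₀ + Σ ν·ξ):
  V: 871.2 − 2(373.3) = 124.6
  R: 0 + 1(373.3) − 1(180.3) = 193
  Q: 0 + 1(180.3) = 180.3
Total out = 497.9 kmol/h; y_Q = 180.3 / 497.9 = 0.3621.

0.362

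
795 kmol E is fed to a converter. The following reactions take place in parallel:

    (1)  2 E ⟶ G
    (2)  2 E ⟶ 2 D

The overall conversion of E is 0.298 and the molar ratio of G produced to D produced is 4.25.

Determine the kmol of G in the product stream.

106 kmol

Conversion of E: E consumed = 0.298 × 795 = 236.9 kmol = 2ξ₁ + 2ξ₂.
Selectivity: 1ξ₁ / (2ξ₂) = 4.25 → ξ₁ = 8.5 ξ₂.
Substitute: (2·8.5 + 2) ξ₂ = 236.9 → ξ₂ = 12.47 kmol, ξ₁ = 106 kmol.
Outlet amounts (n = n₀ + Σ ν·ξ):
  E: 795 − 2(106) − 2(12.47) = 558.1
  G: 0 + 1(106) = 106
  D: 0 + 2(12.47) = 24.94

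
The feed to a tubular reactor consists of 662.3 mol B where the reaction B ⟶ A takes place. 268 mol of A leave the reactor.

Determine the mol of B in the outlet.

394 mol

For A: n = n₀ + 1ξ → 268 = 0 + 1ξ, giving ξ = 268 mol.
Outlet amounts (n = n₀ + ν ξ):
  B: 662.3 − 1(268) = 394.3
  A: 0 + 1(268) = 268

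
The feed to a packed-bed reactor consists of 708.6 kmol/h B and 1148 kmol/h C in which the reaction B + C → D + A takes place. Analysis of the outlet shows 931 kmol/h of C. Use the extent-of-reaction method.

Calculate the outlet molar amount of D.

217 kmol/h

For C: n = n₀ − 1ξ → 931 = 1148 − 1ξ, giving ξ = 217 kmol/h.
Outlet amounts (n = n₀ + ν ξ):
  B: 708.6 − 1(217) = 491.6
  C: 1148 − 1(217) = 931
  D: 0 + 1(217) = 217
  A: 0 + 1(217) = 217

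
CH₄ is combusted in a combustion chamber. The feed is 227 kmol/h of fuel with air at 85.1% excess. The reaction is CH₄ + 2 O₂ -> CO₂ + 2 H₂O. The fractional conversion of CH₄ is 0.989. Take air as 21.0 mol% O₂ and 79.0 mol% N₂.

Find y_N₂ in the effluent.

Stoichiometric O₂ = 2 × 227 = 454 kmol/h; O₂ fed = 454 × 1.851 = 840.4 kmol/h.
N₂ fed = 840.4 × 79/21 = 3161 kmol/h.
Fuel reacted = 0.989 × 227 → ξ = 224.5 kmol/h.
Outlet (n = n₀ + ν ξ):
  CH₄: 227 − 1(224.5) = 2.497
  O₂: 840.4 − 2(224.5) = 391.3
  N₂: 3161 (inert)
  CO₂: 0 + 1(224.5) = 224.5
  H₂O: 0 + 2(224.5) = 449
Total out = 4229 kmol/h; y_N₂ = 3161 / 4229 = 0.7476.

0.748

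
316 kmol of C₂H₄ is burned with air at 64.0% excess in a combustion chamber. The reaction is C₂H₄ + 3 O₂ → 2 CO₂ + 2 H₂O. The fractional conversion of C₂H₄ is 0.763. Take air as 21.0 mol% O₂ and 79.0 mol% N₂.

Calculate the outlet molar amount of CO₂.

482 kmol

Stoichiometric O₂ = 3 × 316 = 948 kmol; O₂ fed = 948 × 1.640 = 1555 kmol.
N₂ fed = 1555 × 79/21 = 5849 kmol.
Fuel reacted = 0.763 × 316 → ξ = 241.1 kmol.
Outlet (n = n₀ + ν ξ):
  C₂H₄: 316 − 1(241.1) = 74.89
  O₂: 1555 − 3(241.1) = 831.4
  N₂: 5849 (inert)
  CO₂: 0 + 2(241.1) = 482.2
  H₂O: 0 + 2(241.1) = 482.2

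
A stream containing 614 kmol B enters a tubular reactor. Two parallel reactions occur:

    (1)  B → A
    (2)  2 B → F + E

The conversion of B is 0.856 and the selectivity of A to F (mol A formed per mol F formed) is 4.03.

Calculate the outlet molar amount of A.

351 kmol

Conversion of B: B consumed = 0.856 × 614 = 525.6 kmol = 1ξ₁ + 2ξ₂.
Selectivity: 1ξ₁ / (1ξ₂) = 4.03 → ξ₁ = 4.03 ξ₂.
Substitute: (1·4.03 + 2) ξ₂ = 525.6 → ξ₂ = 87.16 kmol, ξ₁ = 351.3 kmol.
Outlet amounts (n = n₀ + Σ ν·ξ):
  B: 614 − 1(351.3) − 2(87.16) = 88.42
  A: 0 + 1(351.3) = 351.3
  F: 0 + 1(87.16) = 87.16
  E: 0 + 1(87.16) = 87.16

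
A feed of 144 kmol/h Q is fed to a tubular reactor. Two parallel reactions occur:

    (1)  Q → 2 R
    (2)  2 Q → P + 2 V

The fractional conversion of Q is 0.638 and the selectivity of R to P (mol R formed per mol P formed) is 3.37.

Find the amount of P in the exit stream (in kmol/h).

Conversion of Q: Q consumed = 0.638 × 144 = 91.87 kmol/h = 1ξ₁ + 2ξ₂.
Selectivity: 2ξ₁ / (1ξ₂) = 3.37 → ξ₁ = 1.685 ξ₂.
Substitute: (1·1.685 + 2) ξ₂ = 91.87 → ξ₂ = 24.93 kmol/h, ξ₁ = 42.01 kmol/h.
Outlet amounts (n = n₀ + Σ ν·ξ):
  Q: 144 − 1(42.01) − 2(24.93) = 52.13
  R: 0 + 2(42.01) = 84.02
  P: 0 + 1(24.93) = 24.93
  V: 0 + 2(24.93) = 49.86

24.9 kmol/h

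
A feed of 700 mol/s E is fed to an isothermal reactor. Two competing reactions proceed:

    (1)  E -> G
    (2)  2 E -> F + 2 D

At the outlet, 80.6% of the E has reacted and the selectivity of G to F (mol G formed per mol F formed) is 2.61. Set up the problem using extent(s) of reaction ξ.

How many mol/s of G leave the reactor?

Conversion of E: E consumed = 0.806 × 700 = 564.2 mol/s = 1ξ₁ + 2ξ₂.
Selectivity: 1ξ₁ / (1ξ₂) = 2.61 → ξ₁ = 2.61 ξ₂.
Substitute: (1·2.61 + 2) ξ₂ = 564.2 → ξ₂ = 122.4 mol/s, ξ₁ = 319.4 mol/s.
Outlet amounts (n = n₀ + Σ ν·ξ):
  E: 700 − 1(319.4) − 2(122.4) = 135.8
  G: 0 + 1(319.4) = 319.4
  F: 0 + 1(122.4) = 122.4
  D: 0 + 2(122.4) = 244.8

319 mol/s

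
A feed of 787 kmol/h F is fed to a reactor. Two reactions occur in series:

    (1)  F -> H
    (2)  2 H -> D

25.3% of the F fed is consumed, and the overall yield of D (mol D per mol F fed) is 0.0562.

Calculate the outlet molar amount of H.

Conversion of F: F consumed = 1ξ₁ = 0.253 × 787 → ξ₁ = 199.1 kmol/h.
Yield of D: 1ξ₂ / 787 = 0.0562 → ξ₂ = 44.23 kmol/h.
Outlet amounts (n = n₀ + Σ ν·ξ):
  F: 787 − 1(199.1) = 587.9
  H: 0 + 1(199.1) − 2(44.23) = 110.7
  D: 0 + 1(44.23) = 44.23

111 kmol/h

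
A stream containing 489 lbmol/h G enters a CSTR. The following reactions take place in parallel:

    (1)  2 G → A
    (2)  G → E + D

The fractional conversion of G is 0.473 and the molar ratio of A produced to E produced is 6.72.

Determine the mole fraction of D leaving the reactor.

0.0403

Conversion of G: G consumed = 0.473 × 489 = 231.3 lbmol/h = 2ξ₁ + 1ξ₂.
Selectivity: 1ξ₁ / (1ξ₂) = 6.72 → ξ₁ = 6.72 ξ₂.
Substitute: (2·6.72 + 1) ξ₂ = 231.3 → ξ₂ = 16.02 lbmol/h, ξ₁ = 107.6 lbmol/h.
Outlet amounts (n = n₀ + Σ ν·ξ):
  G: 489 − 2(107.6) − 1(16.02) = 257.7
  A: 0 + 1(107.6) = 107.6
  E: 0 + 1(16.02) = 16.02
  D: 0 + 1(16.02) = 16.02
Total out = 397.4 lbmol/h; y_D = 16.02 / 397.4 = 0.04031.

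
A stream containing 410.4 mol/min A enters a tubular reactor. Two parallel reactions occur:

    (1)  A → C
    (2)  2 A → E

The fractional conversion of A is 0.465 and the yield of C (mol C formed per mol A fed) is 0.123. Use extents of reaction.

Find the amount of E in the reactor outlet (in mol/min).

Yield of C: 1ξ₁ / 410.4 = 0.123 → ξ₁ = 50.48 mol/min.
Conversion of A: 1ξ₁ + 2ξ₂ = 0.465 × 410.4 = 190.8 → ξ₂ = 70.18 mol/min.
Outlet amounts (n = n₀ + Σ ν·ξ):
  A: 410.4 − 1(50.48) − 2(70.18) = 219.6
  C: 0 + 1(50.48) = 50.48
  E: 0 + 1(70.18) = 70.18

70.2 mol/min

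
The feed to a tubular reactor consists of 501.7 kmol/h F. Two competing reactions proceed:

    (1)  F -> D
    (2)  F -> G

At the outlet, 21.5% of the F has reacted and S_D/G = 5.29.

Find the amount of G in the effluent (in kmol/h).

Conversion of F: F consumed = 0.215 × 501.7 = 107.9 kmol/h = 1ξ₁ + 1ξ₂.
Selectivity: 1ξ₁ / (1ξ₂) = 5.29 → ξ₁ = 5.29 ξ₂.
Substitute: (1·5.29 + 1) ξ₂ = 107.9 → ξ₂ = 17.15 kmol/h, ξ₁ = 90.72 kmol/h.
Outlet amounts (n = n₀ + Σ ν·ξ):
  F: 501.7 − 1(90.72) − 1(17.15) = 393.8
  D: 0 + 1(90.72) = 90.72
  G: 0 + 1(17.15) = 17.15

17.1 kmol/h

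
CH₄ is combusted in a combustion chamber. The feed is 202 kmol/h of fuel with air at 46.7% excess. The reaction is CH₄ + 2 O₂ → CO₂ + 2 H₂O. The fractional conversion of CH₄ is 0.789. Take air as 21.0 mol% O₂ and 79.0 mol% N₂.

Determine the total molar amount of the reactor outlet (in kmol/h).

3020 kmol/h

Stoichiometric O₂ = 2 × 202 = 404 kmol/h; O₂ fed = 404 × 1.467 = 592.7 kmol/h.
N₂ fed = 592.7 × 79/21 = 2230 kmol/h.
Fuel reacted = 0.789 × 202 → ξ = 159.4 kmol/h.
Outlet (n = n₀ + ν ξ):
  CH₄: 202 − 1(159.4) = 42.62
  O₂: 592.7 − 2(159.4) = 273.9
  N₂: 2230 (inert)
  CO₂: 0 + 1(159.4) = 159.4
  H₂O: 0 + 2(159.4) = 318.8
Total out = 42.62 + 273.9 + 2230 + 159.4 + 318.8 = 3024 kmol/h.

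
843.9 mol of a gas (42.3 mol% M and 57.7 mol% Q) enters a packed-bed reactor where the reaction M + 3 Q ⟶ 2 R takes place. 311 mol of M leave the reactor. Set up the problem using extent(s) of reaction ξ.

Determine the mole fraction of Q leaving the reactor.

0.464

For M: n = n₀ − 1ξ → 311 = 357 − 1ξ, giving ξ = 45.97 mol.
Outlet amounts (n = n₀ + ν ξ):
  M: 357 − 1(45.97) = 311
  Q: 486.9 − 3(45.97) = 349
  R: 0 + 2(45.97) = 91.94
Total out = 752 mol; y_Q = 349 / 752 = 0.4641.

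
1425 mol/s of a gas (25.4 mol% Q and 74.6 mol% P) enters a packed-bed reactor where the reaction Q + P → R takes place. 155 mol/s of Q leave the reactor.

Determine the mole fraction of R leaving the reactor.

For Q: n = n₀ − 1ξ → 155 = 361.9 − 1ξ, giving ξ = 206.9 mol/s.
Outlet amounts (n = n₀ + ν ξ):
  Q: 361.9 − 1(206.9) = 155
  P: 1063 − 1(206.9) = 856.1
  R: 0 + 1(206.9) = 206.9
Total out = 1218 mol/s; y_R = 206.9 / 1218 = 0.1699.

0.17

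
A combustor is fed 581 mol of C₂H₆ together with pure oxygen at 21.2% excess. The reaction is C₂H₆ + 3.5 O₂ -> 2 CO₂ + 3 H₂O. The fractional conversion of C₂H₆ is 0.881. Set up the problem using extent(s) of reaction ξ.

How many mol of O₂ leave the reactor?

673 mol

Stoichiometric O₂ = 3.5 × 581 = 2034 mol; O₂ fed = 2034 × 1.212 = 2465 mol.
Fuel reacted = 0.881 × 581 → ξ = 511.9 mol.
Outlet (n = n₀ + ν ξ):
  C₂H₆: 581 − 1(511.9) = 69.14
  O₂: 2465 − 3.5(511.9) = 673.1
  CO₂: 0 + 2(511.9) = 1024
  H₂O: 0 + 3(511.9) = 1536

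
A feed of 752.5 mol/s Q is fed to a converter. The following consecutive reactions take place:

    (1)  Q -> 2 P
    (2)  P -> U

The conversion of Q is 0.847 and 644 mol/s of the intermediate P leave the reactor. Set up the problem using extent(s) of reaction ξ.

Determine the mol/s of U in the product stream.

Conversion of Q: Q consumed = 1ξ₁ = 0.847 × 752.5 → ξ₁ = 637.4 mol/s.
P balance: n_P = 0 + 2ξ₁ − 1ξ₂ = 644 → ξ₂ = (2·637.4 − 644)/1 = 630.7 mol/s.
Outlet amounts (n = n₀ + Σ ν·ξ):
  Q: 752.5 − 1(637.4) = 115.1
  P: 0 + 2(637.4) − 1(630.7) = 644
  U: 0 + 1(630.7) = 630.7

631 mol/s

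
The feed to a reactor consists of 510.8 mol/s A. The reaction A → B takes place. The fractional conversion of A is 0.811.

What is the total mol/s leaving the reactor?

511 mol/s

A reacted = 0.811 × 510.8 = 414.3 mol/s; ν_A = −1, so ξ = 414.3/1 = 414.3 mol/s.
Outlet amounts (n = n₀ + ν ξ):
  A: 510.8 − 1(414.3) = 96.54
  B: 0 + 1(414.3) = 414.3
Total out = 96.54 + 414.3 = 510.8 mol/s.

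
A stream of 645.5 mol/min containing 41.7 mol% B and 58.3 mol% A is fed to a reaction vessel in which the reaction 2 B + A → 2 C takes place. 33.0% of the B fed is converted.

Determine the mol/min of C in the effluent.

B reacted = 0.33 × 269.2 = 88.83 mol/min; ν_B = −2, so ξ = 88.83/2 = 44.41 mol/min.
Outlet amounts (n = n₀ + ν ξ):
  B: 269.2 − 2(44.41) = 180.3
  A: 376.3 − 1(44.41) = 331.9
  C: 0 + 2(44.41) = 88.83

88.8 mol/min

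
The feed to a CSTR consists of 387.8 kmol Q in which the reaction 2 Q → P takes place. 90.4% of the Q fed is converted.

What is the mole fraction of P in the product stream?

0.825

Q reacted = 0.904 × 387.8 = 350.6 kmol; ν_Q = −2, so ξ = 350.6/2 = 175.3 kmol.
Outlet amounts (n = n₀ + ν ξ):
  Q: 387.8 − 2(175.3) = 37.23
  P: 0 + 1(175.3) = 175.3
Total out = 212.5 kmol; y_P = 175.3 / 212.5 = 0.8248.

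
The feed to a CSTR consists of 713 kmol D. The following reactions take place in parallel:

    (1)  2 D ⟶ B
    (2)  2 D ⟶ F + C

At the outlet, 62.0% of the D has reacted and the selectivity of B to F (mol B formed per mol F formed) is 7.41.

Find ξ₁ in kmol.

ξ₁ = 195 kmol

Conversion of D: D consumed = 0.62 × 713 = 442.1 kmol = 2ξ₁ + 2ξ₂.
Selectivity: 1ξ₁ / (1ξ₂) = 7.41 → ξ₁ = 7.41 ξ₂.
Substitute: (2·7.41 + 2) ξ₂ = 442.1 → ξ₂ = 26.28 kmol, ξ₁ = 194.7 kmol.
Outlet amounts (n = n₀ + Σ ν·ξ):
  D: 713 − 2(194.7) − 2(26.28) = 270.9
  B: 0 + 1(194.7) = 194.7
  F: 0 + 1(26.28) = 26.28
  C: 0 + 1(26.28) = 26.28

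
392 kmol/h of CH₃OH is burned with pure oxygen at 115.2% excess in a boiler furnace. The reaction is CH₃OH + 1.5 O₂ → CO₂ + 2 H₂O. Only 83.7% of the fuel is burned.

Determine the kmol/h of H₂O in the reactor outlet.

Stoichiometric O₂ = 1.5 × 392 = 588 kmol/h; O₂ fed = 588 × 2.152 = 1265 kmol/h.
Fuel reacted = 0.837 × 392 → ξ = 328.1 kmol/h.
Outlet (n = n₀ + ν ξ):
  CH₃OH: 392 − 1(328.1) = 63.9
  O₂: 1265 − 1.5(328.1) = 773.2
  CO₂: 0 + 1(328.1) = 328.1
  H₂O: 0 + 2(328.1) = 656.2

656 kmol/h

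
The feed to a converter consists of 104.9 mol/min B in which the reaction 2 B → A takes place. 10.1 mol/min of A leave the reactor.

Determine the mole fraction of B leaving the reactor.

0.893

For A: n = n₀ + 1ξ → 10.1 = 0 + 1ξ, giving ξ = 10.1 mol/min.
Outlet amounts (n = n₀ + ν ξ):
  B: 104.9 − 2(10.1) = 84.7
  A: 0 + 1(10.1) = 10.1
Total out = 94.8 mol/min; y_B = 84.7 / 94.8 = 0.8935.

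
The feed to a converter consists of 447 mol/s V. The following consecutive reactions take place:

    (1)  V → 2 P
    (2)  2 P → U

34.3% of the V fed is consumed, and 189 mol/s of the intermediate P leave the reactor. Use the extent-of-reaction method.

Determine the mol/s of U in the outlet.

Conversion of V: V consumed = 1ξ₁ = 0.343 × 447 → ξ₁ = 153.3 mol/s.
P balance: n_P = 0 + 2ξ₁ − 2ξ₂ = 189 → ξ₂ = (2·153.3 − 189)/2 = 58.82 mol/s.
Outlet amounts (n = n₀ + Σ ν·ξ):
  V: 447 − 1(153.3) = 293.7
  P: 0 + 2(153.3) − 2(58.82) = 189
  U: 0 + 1(58.82) = 58.82

58.8 mol/s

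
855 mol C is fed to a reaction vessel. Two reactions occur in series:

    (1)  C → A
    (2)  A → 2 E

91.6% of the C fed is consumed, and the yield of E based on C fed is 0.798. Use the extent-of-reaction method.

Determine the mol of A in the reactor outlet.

442 mol

Conversion of C: C consumed = 1ξ₁ = 0.916 × 855 → ξ₁ = 783.2 mol.
Yield of E: 2ξ₂ / 855 = 0.798 → ξ₂ = 341.1 mol.
Outlet amounts (n = n₀ + Σ ν·ξ):
  C: 855 − 1(783.2) = 71.82
  A: 0 + 1(783.2) − 1(341.1) = 442
  E: 0 + 2(341.1) = 682.3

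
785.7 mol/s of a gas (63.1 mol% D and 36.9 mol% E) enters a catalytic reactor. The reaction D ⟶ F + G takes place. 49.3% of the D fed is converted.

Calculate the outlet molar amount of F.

D reacted = 0.493 × 495.8 = 244.4 mol/s; ν_D = −1, so ξ = 244.4/1 = 244.4 mol/s.
Outlet amounts (n = n₀ + ν ξ):
  D: 495.8 − 1(244.4) = 251.4
  F: 0 + 1(244.4) = 244.4
  G: 0 + 1(244.4) = 244.4
  E: 289.9 (inert)

244 mol/s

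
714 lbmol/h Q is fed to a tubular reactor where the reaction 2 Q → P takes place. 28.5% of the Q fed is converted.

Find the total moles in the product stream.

612 lbmol/h

Q reacted = 0.285 × 714 = 203.5 lbmol/h; ν_Q = −2, so ξ = 203.5/2 = 101.7 lbmol/h.
Outlet amounts (n = n₀ + ν ξ):
  Q: 714 − 2(101.7) = 510.5
  P: 0 + 1(101.7) = 101.7
Total out = 510.5 + 101.7 = 612.3 lbmol/h.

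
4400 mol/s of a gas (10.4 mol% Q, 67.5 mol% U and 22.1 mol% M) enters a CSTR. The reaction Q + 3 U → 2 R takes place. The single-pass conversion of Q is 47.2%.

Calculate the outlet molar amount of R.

432 mol/s

Q reacted = 0.472 × 457.6 = 216 mol/s; ν_Q = −1, so ξ = 216/1 = 216 mol/s.
Outlet amounts (n = n₀ + ν ξ):
  Q: 457.6 − 1(216) = 241.6
  U: 2970 − 3(216) = 2322
  R: 0 + 2(216) = 432
  M: 972.4 (inert)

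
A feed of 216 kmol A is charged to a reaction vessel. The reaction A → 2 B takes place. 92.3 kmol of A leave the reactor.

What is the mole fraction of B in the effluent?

0.728

For A: n = n₀ − 1ξ → 92.3 = 216 − 1ξ, giving ξ = 123.7 kmol.
Outlet amounts (n = n₀ + ν ξ):
  A: 216 − 1(123.7) = 92.3
  B: 0 + 2(123.7) = 247.4
Total out = 339.7 kmol; y_B = 247.4 / 339.7 = 0.7283.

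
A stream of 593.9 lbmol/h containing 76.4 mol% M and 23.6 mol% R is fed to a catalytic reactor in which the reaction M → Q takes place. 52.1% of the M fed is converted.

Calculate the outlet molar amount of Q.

M reacted = 0.521 × 453.7 = 236.4 lbmol/h; ν_M = −1, so ξ = 236.4/1 = 236.4 lbmol/h.
Outlet amounts (n = n₀ + ν ξ):
  M: 453.7 − 1(236.4) = 217.3
  Q: 0 + 1(236.4) = 236.4
  R: 140.2 (inert)

236 lbmol/h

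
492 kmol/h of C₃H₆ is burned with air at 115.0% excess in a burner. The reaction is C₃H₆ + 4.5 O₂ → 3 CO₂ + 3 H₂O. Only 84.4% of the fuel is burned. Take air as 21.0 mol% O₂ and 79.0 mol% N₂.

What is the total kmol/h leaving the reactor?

Stoichiometric O₂ = 4.5 × 492 = 2214 kmol/h; O₂ fed = 2214 × 2.150 = 4760 kmol/h.
N₂ fed = 4760 × 79/21 = 17910 kmol/h.
Fuel reacted = 0.844 × 492 → ξ = 415.2 kmol/h.
Outlet (n = n₀ + ν ξ):
  C₃H₆: 492 − 1(415.2) = 76.75
  O₂: 4760 − 4.5(415.2) = 2891
  N₂: 17910 (inert)
  CO₂: 0 + 3(415.2) = 1246
  H₂O: 0 + 3(415.2) = 1246
Total out = 76.75 + 2891 + 17910 + 1246 + 1246 = 23370 kmol/h.

23400 kmol/h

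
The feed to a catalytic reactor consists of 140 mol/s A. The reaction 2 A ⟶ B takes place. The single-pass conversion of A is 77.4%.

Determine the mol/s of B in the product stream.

54.2 mol/s

A reacted = 0.774 × 140 = 108.4 mol/s; ν_A = −2, so ξ = 108.4/2 = 54.18 mol/s.
Outlet amounts (n = n₀ + ν ξ):
  A: 140 − 2(54.18) = 31.64
  B: 0 + 1(54.18) = 54.18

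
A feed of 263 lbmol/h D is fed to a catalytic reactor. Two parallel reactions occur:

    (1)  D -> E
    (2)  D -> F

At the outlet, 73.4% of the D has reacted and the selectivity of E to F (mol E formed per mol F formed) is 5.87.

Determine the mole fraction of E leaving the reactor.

0.627

Conversion of D: D consumed = 0.734 × 263 = 193 lbmol/h = 1ξ₁ + 1ξ₂.
Selectivity: 1ξ₁ / (1ξ₂) = 5.87 → ξ₁ = 5.87 ξ₂.
Substitute: (1·5.87 + 1) ξ₂ = 193 → ξ₂ = 28.1 lbmol/h, ξ₁ = 164.9 lbmol/h.
Outlet amounts (n = n₀ + Σ ν·ξ):
  D: 263 − 1(164.9) − 1(28.1) = 69.96
  E: 0 + 1(164.9) = 164.9
  F: 0 + 1(28.1) = 28.1
Total out = 263 lbmol/h; y_E = 164.9 / 263 = 0.6272.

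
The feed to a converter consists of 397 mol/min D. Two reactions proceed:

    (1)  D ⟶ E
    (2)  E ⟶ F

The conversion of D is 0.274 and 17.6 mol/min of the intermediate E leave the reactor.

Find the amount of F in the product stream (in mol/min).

91.2 mol/min

Conversion of D: D consumed = 1ξ₁ = 0.274 × 397 → ξ₁ = 108.8 mol/min.
E balance: n_E = 0 + 1ξ₁ − 1ξ₂ = 17.6 → ξ₂ = (1·108.8 − 17.6)/1 = 91.18 mol/min.
Outlet amounts (n = n₀ + Σ ν·ξ):
  D: 397 − 1(108.8) = 288.2
  E: 0 + 1(108.8) − 1(91.18) = 17.6
  F: 0 + 1(91.18) = 91.18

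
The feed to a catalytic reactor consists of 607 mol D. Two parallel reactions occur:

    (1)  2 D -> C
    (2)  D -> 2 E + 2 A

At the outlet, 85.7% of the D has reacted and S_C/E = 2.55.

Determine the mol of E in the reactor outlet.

92.9 mol

Conversion of D: D consumed = 0.857 × 607 = 520.2 mol = 2ξ₁ + 1ξ₂.
Selectivity: 1ξ₁ / (2ξ₂) = 2.55 → ξ₁ = 5.1 ξ₂.
Substitute: (2·5.1 + 1) ξ₂ = 520.2 → ξ₂ = 46.45 mol, ξ₁ = 236.9 mol.
Outlet amounts (n = n₀ + Σ ν·ξ):
  D: 607 − 2(236.9) − 1(46.45) = 86.8
  C: 0 + 1(236.9) = 236.9
  E: 0 + 2(46.45) = 92.89
  A: 0 + 2(46.45) = 92.89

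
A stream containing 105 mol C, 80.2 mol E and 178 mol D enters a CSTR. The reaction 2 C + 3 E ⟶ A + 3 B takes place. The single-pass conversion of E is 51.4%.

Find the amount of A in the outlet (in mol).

E reacted = 0.514 × 80.2 = 41.22 mol; ν_E = −3, so ξ = 41.22/3 = 13.74 mol.
Outlet amounts (n = n₀ + ν ξ):
  C: 105 − 2(13.74) = 77.52
  E: 80.2 − 3(13.74) = 38.98
  A: 0 + 1(13.74) = 13.74
  B: 0 + 3(13.74) = 41.22
  D: 178 (inert)

13.7 mol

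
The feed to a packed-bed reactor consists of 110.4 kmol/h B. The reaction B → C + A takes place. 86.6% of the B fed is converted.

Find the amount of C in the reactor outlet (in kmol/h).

B reacted = 0.866 × 110.4 = 95.61 kmol/h; ν_B = −1, so ξ = 95.61/1 = 95.61 kmol/h.
Outlet amounts (n = n₀ + ν ξ):
  B: 110.4 − 1(95.61) = 14.79
  C: 0 + 1(95.61) = 95.61
  A: 0 + 1(95.61) = 95.61

95.6 kmol/h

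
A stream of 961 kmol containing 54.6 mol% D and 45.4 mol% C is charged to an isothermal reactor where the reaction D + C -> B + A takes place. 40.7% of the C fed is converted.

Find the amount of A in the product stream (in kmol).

178 kmol

C reacted = 0.407 × 436.3 = 177.6 kmol; ν_C = −1, so ξ = 177.6/1 = 177.6 kmol.
Outlet amounts (n = n₀ + ν ξ):
  D: 524.7 − 1(177.6) = 347.1
  C: 436.3 − 1(177.6) = 258.7
  B: 0 + 1(177.6) = 177.6
  A: 0 + 1(177.6) = 177.6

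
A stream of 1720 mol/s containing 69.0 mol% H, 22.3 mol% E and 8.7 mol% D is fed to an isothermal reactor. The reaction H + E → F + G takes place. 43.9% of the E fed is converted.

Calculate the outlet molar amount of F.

E reacted = 0.439 × 383.6 = 168.4 mol/s; ν_E = −1, so ξ = 168.4/1 = 168.4 mol/s.
Outlet amounts (n = n₀ + ν ξ):
  H: 1187 − 1(168.4) = 1018
  E: 383.6 − 1(168.4) = 215.2
  F: 0 + 1(168.4) = 168.4
  G: 0 + 1(168.4) = 168.4
  D: 149.6 (inert)

168 mol/s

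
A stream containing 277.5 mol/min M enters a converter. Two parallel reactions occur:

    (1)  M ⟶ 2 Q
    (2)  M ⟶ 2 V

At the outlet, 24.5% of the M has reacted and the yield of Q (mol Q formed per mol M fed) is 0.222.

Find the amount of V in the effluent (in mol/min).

Yield of Q: 2ξ₁ / 277.5 = 0.222 → ξ₁ = 30.8 mol/min.
Conversion of M: 1ξ₁ + 1ξ₂ = 0.245 × 277.5 = 67.99 → ξ₂ = 37.18 mol/min.
Outlet amounts (n = n₀ + Σ ν·ξ):
  M: 277.5 − 1(30.8) − 1(37.18) = 209.5
  Q: 0 + 2(30.8) = 61.61
  V: 0 + 2(37.18) = 74.37

74.4 mol/min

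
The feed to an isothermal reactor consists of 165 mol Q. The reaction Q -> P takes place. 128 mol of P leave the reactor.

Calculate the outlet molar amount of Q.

For P: n = n₀ + 1ξ → 128 = 0 + 1ξ, giving ξ = 128 mol.
Outlet amounts (n = n₀ + ν ξ):
  Q: 165 − 1(128) = 37
  P: 0 + 1(128) = 128

37 mol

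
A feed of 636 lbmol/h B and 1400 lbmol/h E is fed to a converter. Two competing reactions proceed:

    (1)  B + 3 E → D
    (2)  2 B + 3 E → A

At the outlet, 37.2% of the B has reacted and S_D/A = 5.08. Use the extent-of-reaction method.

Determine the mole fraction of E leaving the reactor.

0.567

Conversion of B: B consumed = 0.372 × 636 = 236.6 lbmol/h = 1ξ₁ + 2ξ₂.
Selectivity: 1ξ₁ / (1ξ₂) = 5.08 → ξ₁ = 5.08 ξ₂.
Substitute: (1·5.08 + 2) ξ₂ = 236.6 → ξ₂ = 33.42 lbmol/h, ξ₁ = 169.8 lbmol/h.
Outlet amounts (n = n₀ + Σ ν·ξ):
  B: 636 − 1(169.8) − 2(33.42) = 399.4
  E: 1400 − 3(169.8) − 3(33.42) = 790.5
  D: 0 + 1(169.8) = 169.8
  A: 0 + 1(33.42) = 33.42
Total out = 1393 lbmol/h; y_E = 790.5 / 1393 = 0.5674.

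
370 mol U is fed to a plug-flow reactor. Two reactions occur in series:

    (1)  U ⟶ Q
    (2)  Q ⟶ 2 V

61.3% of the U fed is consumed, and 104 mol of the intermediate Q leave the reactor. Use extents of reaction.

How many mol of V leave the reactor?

Conversion of U: U consumed = 1ξ₁ = 0.613 × 370 → ξ₁ = 226.8 mol.
Q balance: n_Q = 0 + 1ξ₁ − 1ξ₂ = 104 → ξ₂ = (1·226.8 − 104)/1 = 122.8 mol.
Outlet amounts (n = n₀ + Σ ν·ξ):
  U: 370 − 1(226.8) = 143.2
  Q: 0 + 1(226.8) − 1(122.8) = 104
  V: 0 + 2(122.8) = 245.6

246 mol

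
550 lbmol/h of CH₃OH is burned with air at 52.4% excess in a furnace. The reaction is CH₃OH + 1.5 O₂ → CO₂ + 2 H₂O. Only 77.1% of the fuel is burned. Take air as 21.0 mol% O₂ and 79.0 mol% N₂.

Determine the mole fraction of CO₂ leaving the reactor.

Stoichiometric O₂ = 1.5 × 550 = 825 lbmol/h; O₂ fed = 825 × 1.524 = 1257 lbmol/h.
N₂ fed = 1257 × 79/21 = 4730 lbmol/h.
Fuel reacted = 0.771 × 550 → ξ = 424.1 lbmol/h.
Outlet (n = n₀ + ν ξ):
  CH₃OH: 550 − 1(424.1) = 125.9
  O₂: 1257 − 1.5(424.1) = 621.2
  N₂: 4730 (inert)
  CO₂: 0 + 1(424.1) = 424.1
  H₂O: 0 + 2(424.1) = 848.1
Total out = 6749 lbmol/h; y_CO₂ = 424.1 / 6749 = 0.06283.

0.0628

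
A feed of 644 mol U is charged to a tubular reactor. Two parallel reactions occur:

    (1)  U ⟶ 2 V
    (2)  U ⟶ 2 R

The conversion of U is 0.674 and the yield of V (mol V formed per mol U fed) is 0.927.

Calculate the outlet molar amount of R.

Yield of V: 2ξ₁ / 644 = 0.927 → ξ₁ = 298.5 mol.
Conversion of U: 1ξ₁ + 1ξ₂ = 0.674 × 644 = 434.1 → ξ₂ = 135.6 mol.
Outlet amounts (n = n₀ + Σ ν·ξ):
  U: 644 − 1(298.5) − 1(135.6) = 209.9
  V: 0 + 2(298.5) = 597
  R: 0 + 2(135.6) = 271.1

271 mol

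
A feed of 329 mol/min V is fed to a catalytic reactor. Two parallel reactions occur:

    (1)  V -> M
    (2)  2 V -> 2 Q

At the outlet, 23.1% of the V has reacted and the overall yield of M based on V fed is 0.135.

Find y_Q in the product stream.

Yield of M: 1ξ₁ / 329 = 0.135 → ξ₁ = 44.42 mol/min.
Conversion of V: 1ξ₁ + 2ξ₂ = 0.231 × 329 = 76 → ξ₂ = 15.79 mol/min.
Outlet amounts (n = n₀ + Σ ν·ξ):
  V: 329 − 1(44.42) − 2(15.79) = 253
  M: 0 + 1(44.42) = 44.42
  Q: 0 + 2(15.79) = 31.58
Total out = 329 mol/min; y_Q = 31.58 / 329 = 0.096.

0.096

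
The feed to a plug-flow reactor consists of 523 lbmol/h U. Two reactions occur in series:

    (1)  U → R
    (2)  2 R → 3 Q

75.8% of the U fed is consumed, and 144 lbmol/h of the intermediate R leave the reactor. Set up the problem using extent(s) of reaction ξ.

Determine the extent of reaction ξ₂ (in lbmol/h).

ξ₂ = 126 lbmol/h

Conversion of U: U consumed = 1ξ₁ = 0.758 × 523 → ξ₁ = 396.4 lbmol/h.
R balance: n_R = 0 + 1ξ₁ − 2ξ₂ = 144 → ξ₂ = (1·396.4 − 144)/2 = 126.2 lbmol/h.
Outlet amounts (n = n₀ + Σ ν·ξ):
  U: 523 − 1(396.4) = 126.6
  R: 0 + 1(396.4) − 2(126.2) = 144
  Q: 0 + 3(126.2) = 378.7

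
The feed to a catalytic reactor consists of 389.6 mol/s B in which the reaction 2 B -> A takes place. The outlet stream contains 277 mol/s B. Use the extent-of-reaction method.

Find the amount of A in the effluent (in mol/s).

56.3 mol/s

For B: n = n₀ − 2ξ → 277 = 389.6 − 2ξ, giving ξ = 56.3 mol/s.
Outlet amounts (n = n₀ + ν ξ):
  B: 389.6 − 2(56.3) = 277
  A: 0 + 1(56.3) = 56.3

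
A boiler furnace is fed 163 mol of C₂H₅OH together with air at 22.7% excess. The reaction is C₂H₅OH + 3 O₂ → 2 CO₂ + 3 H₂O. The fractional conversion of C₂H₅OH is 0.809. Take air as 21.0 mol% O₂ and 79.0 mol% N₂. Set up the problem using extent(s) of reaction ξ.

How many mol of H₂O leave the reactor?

396 mol

Stoichiometric O₂ = 3 × 163 = 489 mol; O₂ fed = 489 × 1.227 = 600 mol.
N₂ fed = 600 × 79/21 = 2257 mol.
Fuel reacted = 0.809 × 163 → ξ = 131.9 mol.
Outlet (n = n₀ + ν ξ):
  C₂H₅OH: 163 − 1(131.9) = 31.13
  O₂: 600 − 3(131.9) = 204.4
  N₂: 2257 (inert)
  CO₂: 0 + 2(131.9) = 263.7
  H₂O: 0 + 3(131.9) = 395.6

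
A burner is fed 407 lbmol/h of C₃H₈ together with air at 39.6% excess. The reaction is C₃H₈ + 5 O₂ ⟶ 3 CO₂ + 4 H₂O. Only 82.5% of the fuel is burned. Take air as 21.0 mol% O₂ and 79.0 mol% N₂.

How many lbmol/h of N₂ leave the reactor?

10700 lbmol/h

Stoichiometric O₂ = 5 × 407 = 2035 lbmol/h; O₂ fed = 2035 × 1.396 = 2841 lbmol/h.
N₂ fed = 2841 × 79/21 = 10690 lbmol/h.
Fuel reacted = 0.825 × 407 → ξ = 335.8 lbmol/h.
Outlet (n = n₀ + ν ξ):
  C₃H₈: 407 − 1(335.8) = 71.23
  O₂: 2841 − 5(335.8) = 1162
  N₂: 10690 (inert)
  CO₂: 0 + 3(335.8) = 1007
  H₂O: 0 + 4(335.8) = 1343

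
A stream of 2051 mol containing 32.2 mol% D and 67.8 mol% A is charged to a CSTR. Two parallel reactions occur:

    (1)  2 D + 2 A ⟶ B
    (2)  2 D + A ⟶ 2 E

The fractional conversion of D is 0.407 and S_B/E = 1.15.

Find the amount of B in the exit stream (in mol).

Conversion of D: D consumed = 0.407 × 660.4 = 268.8 mol = 2ξ₁ + 2ξ₂.
Selectivity: 1ξ₁ / (2ξ₂) = 1.15 → ξ₁ = 2.3 ξ₂.
Substitute: (2·2.3 + 2) ξ₂ = 268.8 → ξ₂ = 40.73 mol, ξ₁ = 93.67 mol.
Outlet amounts (n = n₀ + Σ ν·ξ):
  D: 660.4 − 2(93.67) − 2(40.73) = 391.6
  A: 1391 − 2(93.67) − 1(40.73) = 1163
  B: 0 + 1(93.67) = 93.67
  E: 0 + 2(40.73) = 81.45

93.7 mol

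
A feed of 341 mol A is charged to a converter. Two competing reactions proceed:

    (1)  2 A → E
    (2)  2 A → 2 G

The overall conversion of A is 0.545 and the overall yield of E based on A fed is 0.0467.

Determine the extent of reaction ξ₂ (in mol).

Yield of E: 1ξ₁ / 341 = 0.0467 → ξ₁ = 15.92 mol.
Conversion of A: 2ξ₁ + 2ξ₂ = 0.545 × 341 = 185.8 → ξ₂ = 77 mol.
Outlet amounts (n = n₀ + Σ ν·ξ):
  A: 341 − 2(15.92) − 2(77) = 155.2
  E: 0 + 1(15.92) = 15.92
  G: 0 + 2(77) = 154

ξ₂ = 77 mol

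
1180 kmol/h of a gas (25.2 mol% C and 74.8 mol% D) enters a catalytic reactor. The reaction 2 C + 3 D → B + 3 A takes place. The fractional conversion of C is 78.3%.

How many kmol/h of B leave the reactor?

116 kmol/h

C reacted = 0.783 × 297.4 = 232.8 kmol/h; ν_C = −2, so ξ = 232.8/2 = 116.4 kmol/h.
Outlet amounts (n = n₀ + ν ξ):
  C: 297.4 − 2(116.4) = 64.53
  D: 882.6 − 3(116.4) = 533.4
  B: 0 + 1(116.4) = 116.4
  A: 0 + 3(116.4) = 349.2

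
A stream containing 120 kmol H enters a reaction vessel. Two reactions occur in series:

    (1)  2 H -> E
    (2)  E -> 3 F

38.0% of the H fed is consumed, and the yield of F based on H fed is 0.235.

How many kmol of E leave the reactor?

13.4 kmol

Conversion of H: H consumed = 2ξ₁ = 0.38 × 120 → ξ₁ = 22.8 kmol.
Yield of F: 3ξ₂ / 120 = 0.235 → ξ₂ = 9.4 kmol.
Outlet amounts (n = n₀ + Σ ν·ξ):
  H: 120 − 2(22.8) = 74.4
  E: 0 + 1(22.8) − 1(9.4) = 13.4
  F: 0 + 3(9.4) = 28.2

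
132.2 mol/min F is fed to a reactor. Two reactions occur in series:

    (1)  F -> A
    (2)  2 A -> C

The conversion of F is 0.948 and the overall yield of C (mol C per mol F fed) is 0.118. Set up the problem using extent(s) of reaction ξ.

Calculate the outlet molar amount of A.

Conversion of F: F consumed = 1ξ₁ = 0.948 × 132.2 → ξ₁ = 125.3 mol/min.
Yield of C: 1ξ₂ / 132.2 = 0.118 → ξ₂ = 15.6 mol/min.
Outlet amounts (n = n₀ + Σ ν·ξ):
  F: 132.2 − 1(125.3) = 6.874
  A: 0 + 1(125.3) − 2(15.6) = 94.13
  C: 0 + 1(15.6) = 15.6

94.1 mol/min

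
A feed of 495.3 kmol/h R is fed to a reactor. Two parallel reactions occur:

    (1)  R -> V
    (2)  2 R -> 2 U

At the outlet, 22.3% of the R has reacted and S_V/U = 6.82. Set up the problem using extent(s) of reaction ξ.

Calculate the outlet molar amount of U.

14.1 kmol/h

Conversion of R: R consumed = 0.223 × 495.3 = 110.5 kmol/h = 1ξ₁ + 2ξ₂.
Selectivity: 1ξ₁ / (2ξ₂) = 6.82 → ξ₁ = 13.64 ξ₂.
Substitute: (1·13.64 + 2) ξ₂ = 110.5 → ξ₂ = 7.062 kmol/h, ξ₁ = 96.33 kmol/h.
Outlet amounts (n = n₀ + Σ ν·ξ):
  R: 495.3 − 1(96.33) − 2(7.062) = 384.8
  V: 0 + 1(96.33) = 96.33
  U: 0 + 2(7.062) = 14.12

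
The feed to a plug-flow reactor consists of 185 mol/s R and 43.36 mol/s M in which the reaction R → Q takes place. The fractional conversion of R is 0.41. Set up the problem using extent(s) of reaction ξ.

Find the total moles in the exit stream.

R reacted = 0.41 × 185 = 75.85 mol/s; ν_R = −1, so ξ = 75.85/1 = 75.85 mol/s.
Outlet amounts (n = n₀ + ν ξ):
  R: 185 − 1(75.85) = 109.2
  Q: 0 + 1(75.85) = 75.85
  M: 43.36 (inert)
Total out = 109.2 + 75.85 + 43.36 = 228.4 mol/s.

228 mol/s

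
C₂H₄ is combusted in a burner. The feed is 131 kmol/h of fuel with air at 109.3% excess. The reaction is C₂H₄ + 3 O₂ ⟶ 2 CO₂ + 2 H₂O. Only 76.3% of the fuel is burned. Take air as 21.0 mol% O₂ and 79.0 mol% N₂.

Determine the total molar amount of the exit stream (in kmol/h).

4050 kmol/h

Stoichiometric O₂ = 3 × 131 = 393 kmol/h; O₂ fed = 393 × 2.093 = 822.5 kmol/h.
N₂ fed = 822.5 × 79/21 = 3094 kmol/h.
Fuel reacted = 0.763 × 131 → ξ = 99.95 kmol/h.
Outlet (n = n₀ + ν ξ):
  C₂H₄: 131 − 1(99.95) = 31.05
  O₂: 822.5 − 3(99.95) = 522.7
  N₂: 3094 (inert)
  CO₂: 0 + 2(99.95) = 199.9
  H₂O: 0 + 2(99.95) = 199.9
Total out = 31.05 + 522.7 + 3094 + 199.9 + 199.9 = 4048 kmol/h.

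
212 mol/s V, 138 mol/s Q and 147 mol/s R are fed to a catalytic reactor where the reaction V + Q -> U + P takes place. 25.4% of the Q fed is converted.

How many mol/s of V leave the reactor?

Q reacted = 0.254 × 138 = 35.05 mol/s; ν_Q = −1, so ξ = 35.05/1 = 35.05 mol/s.
Outlet amounts (n = n₀ + ν ξ):
  V: 212 − 1(35.05) = 176.9
  Q: 138 − 1(35.05) = 102.9
  U: 0 + 1(35.05) = 35.05
  P: 0 + 1(35.05) = 35.05
  R: 147 (inert)

177 mol/s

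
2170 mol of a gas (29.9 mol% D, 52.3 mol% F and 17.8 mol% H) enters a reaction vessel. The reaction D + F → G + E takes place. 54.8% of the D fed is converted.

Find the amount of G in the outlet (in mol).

356 mol

D reacted = 0.548 × 648.8 = 355.6 mol; ν_D = −1, so ξ = 355.6/1 = 355.6 mol.
Outlet amounts (n = n₀ + ν ξ):
  D: 648.8 − 1(355.6) = 293.3
  F: 1135 − 1(355.6) = 779.4
  G: 0 + 1(355.6) = 355.6
  E: 0 + 1(355.6) = 355.6
  H: 386.3 (inert)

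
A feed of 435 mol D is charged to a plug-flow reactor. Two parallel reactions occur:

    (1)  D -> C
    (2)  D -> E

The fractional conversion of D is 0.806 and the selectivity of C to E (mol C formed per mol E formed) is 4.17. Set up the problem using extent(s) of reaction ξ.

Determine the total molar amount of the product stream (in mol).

435 mol

Conversion of D: D consumed = 0.806 × 435 = 350.6 mol = 1ξ₁ + 1ξ₂.
Selectivity: 1ξ₁ / (1ξ₂) = 4.17 → ξ₁ = 4.17 ξ₂.
Substitute: (1·4.17 + 1) ξ₂ = 350.6 → ξ₂ = 67.82 mol, ξ₁ = 282.8 mol.
Outlet amounts (n = n₀ + Σ ν·ξ):
  D: 435 − 1(282.8) − 1(67.82) = 84.39
  C: 0 + 1(282.8) = 282.8
  E: 0 + 1(67.82) = 67.82
Total out = 84.39 + 282.8 + 67.82 = 435 mol.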